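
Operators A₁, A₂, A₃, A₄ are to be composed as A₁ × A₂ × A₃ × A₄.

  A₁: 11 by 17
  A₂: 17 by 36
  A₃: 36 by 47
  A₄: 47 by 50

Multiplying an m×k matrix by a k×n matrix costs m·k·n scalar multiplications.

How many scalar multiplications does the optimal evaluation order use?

Adjacent pairs: A₁A₂ = 11·17·36 = 6732; A₂A₃ = 17·36·47 = 28764; A₃A₄ = 36·47·50 = 84600.
Length 3: A₁..A₃: k=1: 0+28764+11·17·47=37553; k=2: 6732+0+11·36·47=25344 → min 25344 | A₂..A₄: k=2: 0+84600+17·36·50=115200; k=3: 28764+0+17·47·50=68714 → min 68714.
Length 4: A₁..A₄: k=1: 0+68714+11·17·50=78064; k=2: 6732+84600+11·36·50=111132; k=3: 25344+0+11·47·50=51194 → min 51194.
Optimal order: (((A₁ × A₂) × A₃) × A₄) with cost 51194.

51194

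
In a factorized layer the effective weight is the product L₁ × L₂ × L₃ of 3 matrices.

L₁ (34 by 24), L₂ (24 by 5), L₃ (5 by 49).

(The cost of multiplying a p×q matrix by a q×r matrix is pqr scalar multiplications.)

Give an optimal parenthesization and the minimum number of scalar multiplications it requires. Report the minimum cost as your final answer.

(L₁ × (L₂ × L₃)): cost 45864.
((L₁ × L₂) × L₃): cost 12410.
Optimal: ((L₁ × L₂) × L₃) with cost 12410.

12410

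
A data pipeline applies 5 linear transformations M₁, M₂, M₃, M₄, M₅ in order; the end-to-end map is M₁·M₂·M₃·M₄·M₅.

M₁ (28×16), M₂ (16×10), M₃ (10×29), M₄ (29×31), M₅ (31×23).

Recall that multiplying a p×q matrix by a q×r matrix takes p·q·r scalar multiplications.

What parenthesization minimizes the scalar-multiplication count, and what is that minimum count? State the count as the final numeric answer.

27040

Adjacent pairs: M₁M₂ = 28·16·10 = 4480; M₂M₃ = 16·10·29 = 4640; M₃M₄ = 10·29·31 = 8990; M₄M₅ = 29·31·23 = 20677.
Length 3: M₁..M₃: k=1: 0+4640+28·16·29=17632; k=2: 4480+0+28·10·29=12600 → min 12600 | M₂..M₄: k=2: 0+8990+16·10·31=13950; k=3: 4640+0+16·29·31=19024 → min 13950 | M₃..M₅: k=3: 0+20677+10·29·23=27347; k=4: 8990+0+10·31·23=16120 → min 16120.
Length 4: M₁..M₄: k=1: 0+13950+28·16·31=27838; k=2: 4480+8990+28·10·31=22150; k=3: 12600+0+28·29·31=37772 → min 22150 | M₂..M₅: k=2: 0+16120+16·10·23=19800; k=3: 4640+20677+16·29·23=35989; k=4: 13950+0+16·31·23=25358 → min 19800.
Length 5: M₁..M₅: k=1: 0+19800+28·16·23=30104; k=2: 4480+16120+28·10·23=27040; k=3: 12600+20677+28·29·23=51953; k=4: 22150+0+28·31·23=42114 → min 27040.
Optimal parenthesization: ((M₁·M₂)·((M₃·M₄)·M₅)) with cost 27040.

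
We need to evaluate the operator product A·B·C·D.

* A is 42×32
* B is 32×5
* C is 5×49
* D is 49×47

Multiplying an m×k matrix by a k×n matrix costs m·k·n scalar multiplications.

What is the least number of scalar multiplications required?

Adjacent pairs: AB = 42·32·5 = 6720; BC = 32·5·49 = 7840; CD = 5·49·47 = 11515.
Length 3: A..C: k=1: 0+7840+42·32·49=73696; k=2: 6720+0+42·5·49=17010 → min 17010 | B..D: k=2: 0+11515+32·5·47=19035; k=3: 7840+0+32·49·47=81536 → min 19035.
Length 4: A..D: k=1: 0+19035+42·32·47=82203; k=2: 6720+11515+42·5·47=28105; k=3: 17010+0+42·49·47=113736 → min 28105.
Optimal order: ((A·B)·(C·D)) with cost 28105.

28105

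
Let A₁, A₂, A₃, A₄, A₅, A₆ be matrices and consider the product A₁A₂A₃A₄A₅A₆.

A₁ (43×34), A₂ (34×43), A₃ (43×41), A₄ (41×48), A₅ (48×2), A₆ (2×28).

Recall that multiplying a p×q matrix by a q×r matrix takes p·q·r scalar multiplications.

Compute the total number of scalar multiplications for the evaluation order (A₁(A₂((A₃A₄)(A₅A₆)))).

(A₃A₄): 43×41 by 41×48 → 43×48, cost 43·41·48 = 84624
(A₅A₆): 48×2 by 2×28 → 48×28, cost 48·2·28 = 2688
((A₃A₄)(A₅A₆)): 43×48 by 48×28 → 43×28, cost 43·48·28 = 57792; cumulative 145104
(A₂((A₃A₄)(A₅A₆))): 34×43 by 43×28 → 34×28, cost 34·43·28 = 40936; cumulative 186040
(A₁(A₂((A₃A₄)(A₅A₆)))): 43×34 by 34×28 → 43×28, cost 43·34·28 = 40936; cumulative 226976
Total: 226976 scalar multiplications.

226976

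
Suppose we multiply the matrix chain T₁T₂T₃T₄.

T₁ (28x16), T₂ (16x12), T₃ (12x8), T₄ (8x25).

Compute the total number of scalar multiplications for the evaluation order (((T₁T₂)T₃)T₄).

(T₁T₂): 28×16 by 16×12 → 28×12, cost 28·16·12 = 5376
((T₁T₂)T₃): 28×12 by 12×8 → 28×8, cost 28·12·8 = 2688; cumulative 8064
(((T₁T₂)T₃)T₄): 28×8 by 8×25 → 28×25, cost 28·8·25 = 5600; cumulative 13664
Total: 13664 scalar multiplications.

13664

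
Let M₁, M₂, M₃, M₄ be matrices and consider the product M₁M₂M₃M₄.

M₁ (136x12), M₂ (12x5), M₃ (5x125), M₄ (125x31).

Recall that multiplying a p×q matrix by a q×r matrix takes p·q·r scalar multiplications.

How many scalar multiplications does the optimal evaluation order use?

48615

Adjacent pairs: M₁M₂ = 136·12·5 = 8160; M₂M₃ = 12·5·125 = 7500; M₃M₄ = 5·125·31 = 19375.
Length 3: M₁..M₃: k=1: 0+7500+136·12·125=211500; k=2: 8160+0+136·5·125=93160 → min 93160 | M₂..M₄: k=2: 0+19375+12·5·31=21235; k=3: 7500+0+12·125·31=54000 → min 21235.
Length 4: M₁..M₄: k=1: 0+21235+136·12·31=71827; k=2: 8160+19375+136·5·31=48615; k=3: 93160+0+136·125·31=620160 → min 48615.
Optimal order: ((M₁M₂)(M₃M₄)) with cost 48615.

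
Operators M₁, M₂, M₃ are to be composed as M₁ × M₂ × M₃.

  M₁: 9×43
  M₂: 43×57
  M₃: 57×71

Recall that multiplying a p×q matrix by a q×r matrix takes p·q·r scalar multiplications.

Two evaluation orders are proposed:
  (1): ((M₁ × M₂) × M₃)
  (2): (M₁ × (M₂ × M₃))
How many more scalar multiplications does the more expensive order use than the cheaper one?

143016

Order (1) = ((M₁ × M₂) × M₃): (M₁ × M₂): 9×43 by 43×57 → 9×57, cost 9·43·57 = 22059; ((M₁ × M₂) × M₃): 9×57 by 57×71 → 9×71, cost 9·57·71 = 36423; cumulative 58482. Total 58482.
Order (2) = (M₁ × (M₂ × M₃)): (M₂ × M₃): 43×57 by 57×71 → 43×71, cost 43·57·71 = 174021; (M₁ × (M₂ × M₃)): 9×43 by 43×71 → 9×71, cost 9·43·71 = 27477; cumulative 201498. Total 201498.
Difference: |58482 − 201498| = 143016.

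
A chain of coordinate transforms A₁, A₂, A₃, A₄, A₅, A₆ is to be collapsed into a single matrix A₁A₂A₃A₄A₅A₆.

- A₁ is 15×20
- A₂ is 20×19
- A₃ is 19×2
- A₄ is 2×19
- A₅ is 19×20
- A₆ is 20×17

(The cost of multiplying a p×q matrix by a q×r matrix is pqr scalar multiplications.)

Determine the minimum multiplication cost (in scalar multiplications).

3310

Adjacent pairs: A₁A₂ = 15·20·19 = 5700; A₂A₃ = 20·19·2 = 760; A₃A₄ = 19·2·19 = 722; A₄A₅ = 2·19·20 = 760; A₅A₆ = 19·20·17 = 6460.
Length 3: A₁..A₃: k=1: 0+760+15·20·2=1360; k=2: 5700+0+15·19·2=6270 → min 1360 | A₂..A₄: k=2: 0+722+20·19·19=7942; k=3: 760+0+20·2·19=1520 → min 1520 | A₃..A₅: k=3: 0+760+19·2·20=1520; k=4: 722+0+19·19·20=7942 → min 1520 | A₄..A₆: k=4: 0+6460+2·19·17=7106; k=5: 760+0+2·20·17=1440 → min 1440.
Length 4: A₁..A₄: k=1: 0+1520+15·20·19=7220; k=2: 5700+722+15·19·19=11837; k=3: 1360+0+15·2·19=1930 → min 1930 | A₂..A₅: k=2: 0+1520+20·19·20=9120; k=3: 760+760+20·2·20=2320; k=4: 1520+0+20·19·20=9120 → min 2320 | A₃..A₆: k=3: 0+1440+19·2·17=2086; k=4: 722+6460+19·19·17=13319; k=5: 1520+0+19·20·17=7980 → min 2086.
Length 5: A₁..A₅: k=1: 0+2320+15·20·20=8320; k=2: 5700+1520+15·19·20=12920; k=3: 1360+760+15·2·20=2720; k=4: 1930+0+15·19·20=7630 → min 2720 | A₂..A₆: k=2: 0+2086+20·19·17=8546; k=3: 760+1440+20·2·17=2880; k=4: 1520+6460+20·19·17=14440; k=5: 2320+0+20·20·17=9120 → min 2880.
Length 6: A₁..A₆: k=1: 0+2880+15·20·17=7980; k=2: 5700+2086+15·19·17=12631; k=3: 1360+1440+15·2·17=3310; k=4: 1930+6460+15·19·17=13235; k=5: 2720+0+15·20·17=7820 → min 3310.
Optimal order: ((A₁(A₂A₃))((A₄A₅)A₆)) with cost 3310.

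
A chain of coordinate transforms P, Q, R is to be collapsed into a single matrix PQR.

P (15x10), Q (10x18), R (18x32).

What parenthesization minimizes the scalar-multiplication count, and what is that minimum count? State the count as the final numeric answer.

10560

(P(QR)): cost 10560.
((PQ)R): cost 11340.
Optimal: (P(QR)) with cost 10560.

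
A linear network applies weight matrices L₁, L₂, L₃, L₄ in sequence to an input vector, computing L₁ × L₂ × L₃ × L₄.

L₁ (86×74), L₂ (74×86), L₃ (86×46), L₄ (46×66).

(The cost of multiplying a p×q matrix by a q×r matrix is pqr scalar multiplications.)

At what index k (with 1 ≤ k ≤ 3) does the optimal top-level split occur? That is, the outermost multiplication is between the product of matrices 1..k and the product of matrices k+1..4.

3

Adjacent pairs: L₁L₂ = 86·74·86 = 547304; L₂L₃ = 74·86·46 = 292744; L₃L₄ = 86·46·66 = 261096.
Length 3: L₁..L₃: k=1: 0+292744+86·74·46=585488; k=2: 547304+0+86·86·46=887520 → min 585488 | L₂..L₄: k=2: 0+261096+74·86·66=681120; k=3: 292744+0+74·46·66=517408 → min 517408.
Top-level splits: k=1: (L₁..L₁)·(L₂..L₄) → 0+517408+86·74·66 = 937432; k=2: (L₁..L₂)·(L₃..L₄) → 547304+261096+86·86·66 = 1296536; k=3: (L₁..L₃)·(L₄..L₄) → 585488+0+86·46·66 = 846584.
Best split is after L₃, i.e. k = 3.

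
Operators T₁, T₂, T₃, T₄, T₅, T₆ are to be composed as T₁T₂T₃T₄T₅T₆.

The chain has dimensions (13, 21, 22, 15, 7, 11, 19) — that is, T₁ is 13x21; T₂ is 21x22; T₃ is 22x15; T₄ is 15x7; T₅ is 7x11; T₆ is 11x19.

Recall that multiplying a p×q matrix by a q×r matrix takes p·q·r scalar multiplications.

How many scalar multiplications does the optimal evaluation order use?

10647

Adjacent pairs: T₁T₂ = 13·21·22 = 6006; T₂T₃ = 21·22·15 = 6930; T₃T₄ = 22·15·7 = 2310; T₄T₅ = 15·7·11 = 1155; T₅T₆ = 7·11·19 = 1463.
Length 3: T₁..T₃: k=1: 0+6930+13·21·15=11025; k=2: 6006+0+13·22·15=10296 → min 10296 | T₂..T₄: k=2: 0+2310+21·22·7=5544; k=3: 6930+0+21·15·7=9135 → min 5544 | T₃..T₅: k=3: 0+1155+22·15·11=4785; k=4: 2310+0+22·7·11=4004 → min 4004 | T₄..T₆: k=4: 0+1463+15·7·19=3458; k=5: 1155+0+15·11·19=4290 → min 3458.
Length 4: T₁..T₄: k=1: 0+5544+13·21·7=7455; k=2: 6006+2310+13·22·7=10318; k=3: 10296+0+13·15·7=11661 → min 7455 | T₂..T₅: k=2: 0+4004+21·22·11=9086; k=3: 6930+1155+21·15·11=11550; k=4: 5544+0+21·7·11=7161 → min 7161 | T₃..T₆: k=3: 0+3458+22·15·19=9728; k=4: 2310+1463+22·7·19=6699; k=5: 4004+0+22·11·19=8602 → min 6699.
Length 5: T₁..T₅: k=1: 0+7161+13·21·11=10164; k=2: 6006+4004+13·22·11=13156; k=3: 10296+1155+13·15·11=13596; k=4: 7455+0+13·7·11=8456 → min 8456 | T₂..T₆: k=2: 0+6699+21·22·19=15477; k=3: 6930+3458+21·15·19=16373; k=4: 5544+1463+21·7·19=9800; k=5: 7161+0+21·11·19=11550 → min 9800.
Length 6: T₁..T₆: k=1: 0+9800+13·21·19=14987; k=2: 6006+6699+13·22·19=18139; k=3: 10296+3458+13·15·19=17459; k=4: 7455+1463+13·7·19=10647; k=5: 8456+0+13·11·19=11173 → min 10647.
Optimal order: ((T₁(T₂(T₃T₄)))(T₅T₆)) with cost 10647.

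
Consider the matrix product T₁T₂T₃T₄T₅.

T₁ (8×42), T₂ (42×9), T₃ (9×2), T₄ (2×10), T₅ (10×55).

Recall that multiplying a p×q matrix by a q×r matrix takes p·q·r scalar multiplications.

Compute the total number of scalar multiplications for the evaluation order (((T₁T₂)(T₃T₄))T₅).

(T₁T₂): 8×42 by 42×9 → 8×9, cost 8·42·9 = 3024
(T₃T₄): 9×2 by 2×10 → 9×10, cost 9·2·10 = 180
((T₁T₂)(T₃T₄)): 8×9 by 9×10 → 8×10, cost 8·9·10 = 720; cumulative 3924
(((T₁T₂)(T₃T₄))T₅): 8×10 by 10×55 → 8×55, cost 8·10·55 = 4400; cumulative 8324
Total: 8324 scalar multiplications.

8324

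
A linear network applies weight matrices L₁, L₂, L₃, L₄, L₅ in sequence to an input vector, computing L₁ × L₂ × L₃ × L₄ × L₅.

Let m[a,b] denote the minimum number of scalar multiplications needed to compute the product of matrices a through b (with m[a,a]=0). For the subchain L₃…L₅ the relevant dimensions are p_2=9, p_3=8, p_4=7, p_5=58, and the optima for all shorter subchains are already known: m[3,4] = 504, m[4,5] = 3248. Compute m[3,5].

m[3,5] = min over k∈[3,4] of m[3,k]+m[k+1,5]+p_{2}·p_k·p_{5}.
k=3: 0 + 3248 + 9·8·58 = 7424; k=4: 504 + 0 + 9·7·58 = 4158.
Minimum: 4158 at k=4.

4158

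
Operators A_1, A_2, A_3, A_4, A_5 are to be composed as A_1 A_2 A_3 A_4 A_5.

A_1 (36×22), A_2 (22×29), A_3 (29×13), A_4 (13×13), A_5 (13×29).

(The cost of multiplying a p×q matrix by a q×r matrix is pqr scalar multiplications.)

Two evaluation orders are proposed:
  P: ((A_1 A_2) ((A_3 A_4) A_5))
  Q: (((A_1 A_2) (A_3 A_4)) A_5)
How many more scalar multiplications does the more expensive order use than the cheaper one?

Order P = ((A_1 A_2) ((A_3 A_4) A_5)): (A_1 A_2): 36×22 by 22×29 → 36×29, cost 36·22·29 = 22968; (A_3 A_4): 29×13 by 13×13 → 29×13, cost 29·13·13 = 4901; ((A_3 A_4) A_5): 29×13 by 13×29 → 29×29, cost 29·13·29 = 10933; cumulative 15834; ((A_1 A_2) ((A_3 A_4) A_5)): 36×29 by 29×29 → 36×29, cost 36·29·29 = 30276; cumulative 69078. Total 69078.
Order Q = (((A_1 A_2) (A_3 A_4)) A_5): (A_1 A_2): 36×22 by 22×29 → 36×29, cost 36·22·29 = 22968; (A_3 A_4): 29×13 by 13×13 → 29×13, cost 29·13·13 = 4901; ((A_1 A_2) (A_3 A_4)): 36×29 by 29×13 → 36×13, cost 36·29·13 = 13572; cumulative 41441; (((A_1 A_2) (A_3 A_4)) A_5): 36×13 by 13×29 → 36×29, cost 36·13·29 = 13572; cumulative 55013. Total 55013.
Difference: |69078 − 55013| = 14065.

14065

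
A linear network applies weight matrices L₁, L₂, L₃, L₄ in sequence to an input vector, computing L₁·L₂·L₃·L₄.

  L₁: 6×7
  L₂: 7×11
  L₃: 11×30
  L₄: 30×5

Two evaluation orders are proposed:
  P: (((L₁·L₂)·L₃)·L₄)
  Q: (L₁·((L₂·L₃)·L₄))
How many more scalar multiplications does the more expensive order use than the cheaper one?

228

Order P = (((L₁·L₂)·L₃)·L₄): (L₁·L₂): 6×7 by 7×11 → 6×11, cost 6·7·11 = 462; ((L₁·L₂)·L₃): 6×11 by 11×30 → 6×30, cost 6·11·30 = 1980; cumulative 2442; (((L₁·L₂)·L₃)·L₄): 6×30 by 30×5 → 6×5, cost 6·30·5 = 900; cumulative 3342. Total 3342.
Order Q = (L₁·((L₂·L₃)·L₄)): (L₂·L₃): 7×11 by 11×30 → 7×30, cost 7·11·30 = 2310; ((L₂·L₃)·L₄): 7×30 by 30×5 → 7×5, cost 7·30·5 = 1050; cumulative 3360; (L₁·((L₂·L₃)·L₄)): 6×7 by 7×5 → 6×5, cost 6·7·5 = 210; cumulative 3570. Total 3570.
Difference: |3342 − 3570| = 228.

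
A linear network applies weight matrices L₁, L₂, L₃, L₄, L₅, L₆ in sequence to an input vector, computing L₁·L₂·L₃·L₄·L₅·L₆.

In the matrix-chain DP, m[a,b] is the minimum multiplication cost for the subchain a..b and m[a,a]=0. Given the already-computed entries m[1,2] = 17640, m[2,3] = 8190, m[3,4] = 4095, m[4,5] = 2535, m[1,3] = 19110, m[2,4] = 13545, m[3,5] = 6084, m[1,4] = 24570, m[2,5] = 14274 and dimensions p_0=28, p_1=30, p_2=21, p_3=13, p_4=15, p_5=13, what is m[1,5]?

25194

m[1,5] = min over k∈[1,4] of m[1,k]+m[k+1,5]+p_{0}·p_k·p_{5}.
k=1: 0 + 14274 + 28·30·13 = 25194; k=2: 17640 + 6084 + 28·21·13 = 31368; k=3: 19110 + 2535 + 28·13·13 = 26377; k=4: 24570 + 0 + 28·15·13 = 30030.
Minimum: 25194 at k=1.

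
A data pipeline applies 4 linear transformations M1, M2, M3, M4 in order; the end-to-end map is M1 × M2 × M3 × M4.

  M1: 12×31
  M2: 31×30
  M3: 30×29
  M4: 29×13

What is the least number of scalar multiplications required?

26124

Adjacent pairs: M1M2 = 12·31·30 = 11160; M2M3 = 31·30·29 = 26970; M3M4 = 30·29·13 = 11310.
Length 3: M1..M3: k=1: 0+26970+12·31·29=37758; k=2: 11160+0+12·30·29=21600 → min 21600 | M2..M4: k=2: 0+11310+31·30·13=23400; k=3: 26970+0+31·29·13=38657 → min 23400.
Length 4: M1..M4: k=1: 0+23400+12·31·13=28236; k=2: 11160+11310+12·30·13=27150; k=3: 21600+0+12·29·13=26124 → min 26124.
Optimal order: (((M1 × M2) × M3) × M4) with cost 26124.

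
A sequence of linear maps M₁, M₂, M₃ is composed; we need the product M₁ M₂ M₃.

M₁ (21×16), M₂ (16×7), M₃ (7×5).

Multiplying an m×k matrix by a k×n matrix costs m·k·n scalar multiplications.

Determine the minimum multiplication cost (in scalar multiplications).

2240

Order (M₁ (M₂ M₃)): (M₂ M₃): 16×7 by 7×5 → 16×5, cost 16·7·5 = 560; (M₁ (M₂ M₃)): 21×16 by 16×5 → 21×5, cost 21·16·5 = 1680; cumulative 2240. Total 2240.
Order ((M₁ M₂) M₃): (M₁ M₂): 21×16 by 16×7 → 21×7, cost 21·16·7 = 2352; ((M₁ M₂) M₃): 21×7 by 7×5 → 21×5, cost 21·7·5 = 735; cumulative 3087. Total 3087.
Minimum: 2240.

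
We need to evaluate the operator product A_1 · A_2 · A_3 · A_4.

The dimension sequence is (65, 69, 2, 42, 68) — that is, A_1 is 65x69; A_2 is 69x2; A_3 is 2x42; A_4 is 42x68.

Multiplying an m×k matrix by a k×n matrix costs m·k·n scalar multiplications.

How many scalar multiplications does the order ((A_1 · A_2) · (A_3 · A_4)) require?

23522

(A_1 · A_2): 65×69 by 69×2 → 65×2, cost 65·69·2 = 8970
(A_3 · A_4): 2×42 by 42×68 → 2×68, cost 2·42·68 = 5712
((A_1 · A_2) · (A_3 · A_4)): 65×2 by 2×68 → 65×68, cost 65·2·68 = 8840; cumulative 23522
Total: 23522 scalar multiplications.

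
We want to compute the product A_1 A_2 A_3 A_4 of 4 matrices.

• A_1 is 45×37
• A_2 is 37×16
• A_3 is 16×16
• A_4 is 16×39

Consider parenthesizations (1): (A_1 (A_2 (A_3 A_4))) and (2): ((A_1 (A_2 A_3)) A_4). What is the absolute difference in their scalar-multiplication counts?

Order (1) = (A_1 (A_2 (A_3 A_4))): (A_3 A_4): 16×16 by 16×39 → 16×39, cost 16·16·39 = 9984; (A_2 (A_3 A_4)): 37×16 by 16×39 → 37×39, cost 37·16·39 = 23088; cumulative 33072; (A_1 (A_2 (A_3 A_4))): 45×37 by 37×39 → 45×39, cost 45·37·39 = 64935; cumulative 98007. Total 98007.
Order (2) = ((A_1 (A_2 A_3)) A_4): (A_2 A_3): 37×16 by 16×16 → 37×16, cost 37·16·16 = 9472; (A_1 (A_2 A_3)): 45×37 by 37×16 → 45×16, cost 45·37·16 = 26640; cumulative 36112; ((A_1 (A_2 A_3)) A_4): 45×16 by 16×39 → 45×39, cost 45·16·39 = 28080; cumulative 64192. Total 64192.
Difference: |98007 − 64192| = 33815.

33815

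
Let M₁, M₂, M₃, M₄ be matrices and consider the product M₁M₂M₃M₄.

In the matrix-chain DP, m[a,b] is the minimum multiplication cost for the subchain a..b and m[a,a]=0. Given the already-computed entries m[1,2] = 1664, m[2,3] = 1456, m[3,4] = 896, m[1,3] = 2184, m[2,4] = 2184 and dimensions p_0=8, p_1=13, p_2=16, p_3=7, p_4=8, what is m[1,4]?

2632

m[1,4] = min over k∈[1,3] of m[1,k]+m[k+1,4]+p_{0}·p_k·p_{4}.
k=1: 0 + 2184 + 8·13·8 = 3016; k=2: 1664 + 896 + 8·16·8 = 3584; k=3: 2184 + 0 + 8·7·8 = 2632.
Minimum: 2632 at k=3.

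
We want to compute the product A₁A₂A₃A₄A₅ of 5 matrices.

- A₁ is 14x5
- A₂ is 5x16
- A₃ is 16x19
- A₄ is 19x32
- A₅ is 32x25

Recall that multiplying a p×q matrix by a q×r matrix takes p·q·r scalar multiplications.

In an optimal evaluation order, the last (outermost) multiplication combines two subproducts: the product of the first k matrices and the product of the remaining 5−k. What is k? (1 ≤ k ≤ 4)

1

Adjacent pairs: A₁A₂ = 14·5·16 = 1120; A₂A₃ = 5·16·19 = 1520; A₃A₄ = 16·19·32 = 9728; A₄A₅ = 19·32·25 = 15200.
Length 3: A₁..A₃: k=1: 0+1520+14·5·19=2850; k=2: 1120+0+14·16·19=5376 → min 2850 | A₂..A₄: k=2: 0+9728+5·16·32=12288; k=3: 1520+0+5·19·32=4560 → min 4560 | A₃..A₅: k=3: 0+15200+16·19·25=22800; k=4: 9728+0+16·32·25=22528 → min 22528.
Length 4: A₁..A₄: k=1: 0+4560+14·5·32=6800; k=2: 1120+9728+14·16·32=18016; k=3: 2850+0+14·19·32=11362 → min 6800 | A₂..A₅: k=2: 0+22528+5·16·25=24528; k=3: 1520+15200+5·19·25=19095; k=4: 4560+0+5·32·25=8560 → min 8560.
Top-level splits: k=1: (A₁..A₁)·(A₂..A₅) → 0+8560+14·5·25 = 10310; k=2: (A₁..A₂)·(A₃..A₅) → 1120+22528+14·16·25 = 29248; k=3: (A₁..A₃)·(A₄..A₅) → 2850+15200+14·19·25 = 24700; k=4: (A₁..A₄)·(A₅..A₅) → 6800+0+14·32·25 = 18000.
Best split is after A₁, i.e. k = 1.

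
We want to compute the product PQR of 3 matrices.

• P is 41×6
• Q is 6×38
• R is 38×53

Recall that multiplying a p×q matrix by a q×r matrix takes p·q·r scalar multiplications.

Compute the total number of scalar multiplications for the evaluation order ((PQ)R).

(PQ): 41×6 by 6×38 → 41×38, cost 41·6·38 = 9348
((PQ)R): 41×38 by 38×53 → 41×53, cost 41·38·53 = 82574; cumulative 91922
Total: 91922 scalar multiplications.

91922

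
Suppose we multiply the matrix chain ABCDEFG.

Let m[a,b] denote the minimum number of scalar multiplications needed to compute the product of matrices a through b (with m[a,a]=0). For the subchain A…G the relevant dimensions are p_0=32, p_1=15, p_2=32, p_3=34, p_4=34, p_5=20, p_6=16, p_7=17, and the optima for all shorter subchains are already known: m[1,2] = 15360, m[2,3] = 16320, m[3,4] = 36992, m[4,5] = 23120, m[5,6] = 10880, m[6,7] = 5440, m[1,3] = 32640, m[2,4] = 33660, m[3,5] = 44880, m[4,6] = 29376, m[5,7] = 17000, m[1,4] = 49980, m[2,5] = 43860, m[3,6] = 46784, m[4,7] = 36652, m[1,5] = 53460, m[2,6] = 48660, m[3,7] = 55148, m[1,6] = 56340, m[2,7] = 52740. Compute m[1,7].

m[1,7] = min over k∈[1,6] of m[1,k]+m[k+1,7]+p_{0}·p_k·p_{7}.
k=1: 0 + 52740 + 32·15·17 = 60900; k=2: 15360 + 55148 + 32·32·17 = 87916; k=3: 32640 + 36652 + 32·34·17 = 87788; k=4: 49980 + 17000 + 32·34·17 = 85476; k=5: 53460 + 5440 + 32·20·17 = 69780; k=6: 56340 + 0 + 32·16·17 = 65044.
Minimum: 60900 at k=1.

60900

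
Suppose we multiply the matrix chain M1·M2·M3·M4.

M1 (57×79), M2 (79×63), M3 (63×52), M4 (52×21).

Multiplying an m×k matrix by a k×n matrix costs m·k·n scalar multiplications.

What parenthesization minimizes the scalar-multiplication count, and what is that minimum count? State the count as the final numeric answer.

267876

Adjacent pairs: M1M2 = 57·79·63 = 283689; M2M3 = 79·63·52 = 258804; M3M4 = 63·52·21 = 68796.
Length 3: M1..M3: k=1: 0+258804+57·79·52=492960; k=2: 283689+0+57·63·52=470421 → min 470421 | M2..M4: k=2: 0+68796+79·63·21=173313; k=3: 258804+0+79·52·21=345072 → min 173313.
Length 4: M1..M4: k=1: 0+173313+57·79·21=267876; k=2: 283689+68796+57·63·21=427896; k=3: 470421+0+57·52·21=532665 → min 267876.
Optimal parenthesization: (M1·(M2·(M3·M4))) with cost 267876.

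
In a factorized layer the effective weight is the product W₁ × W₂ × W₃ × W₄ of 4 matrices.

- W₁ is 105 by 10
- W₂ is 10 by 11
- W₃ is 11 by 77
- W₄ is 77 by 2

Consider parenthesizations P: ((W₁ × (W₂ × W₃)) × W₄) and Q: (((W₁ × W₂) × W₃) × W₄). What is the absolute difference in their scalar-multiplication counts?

11165

Order P = ((W₁ × (W₂ × W₃)) × W₄): (W₂ × W₃): 10×11 by 11×77 → 10×77, cost 10·11·77 = 8470; (W₁ × (W₂ × W₃)): 105×10 by 10×77 → 105×77, cost 105·10·77 = 80850; cumulative 89320; ((W₁ × (W₂ × W₃)) × W₄): 105×77 by 77×2 → 105×2, cost 105·77·2 = 16170; cumulative 105490. Total 105490.
Order Q = (((W₁ × W₂) × W₃) × W₄): (W₁ × W₂): 105×10 by 10×11 → 105×11, cost 105·10·11 = 11550; ((W₁ × W₂) × W₃): 105×11 by 11×77 → 105×77, cost 105·11·77 = 88935; cumulative 100485; (((W₁ × W₂) × W₃) × W₄): 105×77 by 77×2 → 105×2, cost 105·77·2 = 16170; cumulative 116655. Total 116655.
Difference: |105490 − 116655| = 11165.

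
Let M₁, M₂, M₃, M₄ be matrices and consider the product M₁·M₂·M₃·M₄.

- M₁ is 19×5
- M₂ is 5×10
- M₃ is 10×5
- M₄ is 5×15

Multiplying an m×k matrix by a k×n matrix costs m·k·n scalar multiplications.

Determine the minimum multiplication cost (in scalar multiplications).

2050

Adjacent pairs: M₁M₂ = 19·5·10 = 950; M₂M₃ = 5·10·5 = 250; M₃M₄ = 10·5·15 = 750.
Length 3: M₁..M₃: k=1: 0+250+19·5·5=725; k=2: 950+0+19·10·5=1900 → min 725 | M₂..M₄: k=2: 0+750+5·10·15=1500; k=3: 250+0+5·5·15=625 → min 625.
Length 4: M₁..M₄: k=1: 0+625+19·5·15=2050; k=2: 950+750+19·10·15=4550; k=3: 725+0+19·5·15=2150 → min 2050.
Optimal order: (M₁·((M₂·M₃)·M₄)) with cost 2050.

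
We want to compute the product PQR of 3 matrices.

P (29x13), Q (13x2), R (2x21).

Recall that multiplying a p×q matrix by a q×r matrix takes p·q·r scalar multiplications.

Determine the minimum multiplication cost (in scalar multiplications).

1972

Order (P(QR)): (QR): 13×2 by 2×21 → 13×21, cost 13·2·21 = 546; (P(QR)): 29×13 by 13×21 → 29×21, cost 29·13·21 = 7917; cumulative 8463. Total 8463.
Order ((PQ)R): (PQ): 29×13 by 13×2 → 29×2, cost 29·13·2 = 754; ((PQ)R): 29×2 by 2×21 → 29×21, cost 29·2·21 = 1218; cumulative 1972. Total 1972.
Minimum: 1972.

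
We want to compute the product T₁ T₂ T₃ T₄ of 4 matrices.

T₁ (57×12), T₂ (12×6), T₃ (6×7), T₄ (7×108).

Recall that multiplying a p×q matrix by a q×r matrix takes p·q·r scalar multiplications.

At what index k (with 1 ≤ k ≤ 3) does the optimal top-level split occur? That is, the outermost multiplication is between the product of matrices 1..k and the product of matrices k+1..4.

Adjacent pairs: T₁T₂ = 57·12·6 = 4104; T₂T₃ = 12·6·7 = 504; T₃T₄ = 6·7·108 = 4536.
Length 3: T₁..T₃: k=1: 0+504+57·12·7=5292; k=2: 4104+0+57·6·7=6498 → min 5292 | T₂..T₄: k=2: 0+4536+12·6·108=12312; k=3: 504+0+12·7·108=9576 → min 9576.
Top-level splits: k=1: (T₁..T₁)·(T₂..T₄) → 0+9576+57·12·108 = 83448; k=2: (T₁..T₂)·(T₃..T₄) → 4104+4536+57·6·108 = 45576; k=3: (T₁..T₃)·(T₄..T₄) → 5292+0+57·7·108 = 48384.
Best split is after T₂, i.e. k = 2.

2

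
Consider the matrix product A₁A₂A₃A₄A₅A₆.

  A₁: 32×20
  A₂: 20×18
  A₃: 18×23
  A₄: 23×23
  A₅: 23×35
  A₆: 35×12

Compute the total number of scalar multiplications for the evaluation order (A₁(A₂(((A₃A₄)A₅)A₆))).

43572

(A₃A₄): 18×23 by 23×23 → 18×23, cost 18·23·23 = 9522
((A₃A₄)A₅): 18×23 by 23×35 → 18×35, cost 18·23·35 = 14490; cumulative 24012
(((A₃A₄)A₅)A₆): 18×35 by 35×12 → 18×12, cost 18·35·12 = 7560; cumulative 31572
(A₂(((A₃A₄)A₅)A₆)): 20×18 by 18×12 → 20×12, cost 20·18·12 = 4320; cumulative 35892
(A₁(A₂(((A₃A₄)A₅)A₆))): 32×20 by 20×12 → 32×12, cost 32·20·12 = 7680; cumulative 43572
Total: 43572 scalar multiplications.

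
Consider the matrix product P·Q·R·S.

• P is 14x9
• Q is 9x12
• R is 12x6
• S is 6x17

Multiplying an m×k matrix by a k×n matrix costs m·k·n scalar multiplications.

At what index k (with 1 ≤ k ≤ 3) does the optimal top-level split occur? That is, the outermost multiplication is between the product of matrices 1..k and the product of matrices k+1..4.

3

Adjacent pairs: PQ = 14·9·12 = 1512; QR = 9·12·6 = 648; RS = 12·6·17 = 1224.
Length 3: P..R: k=1: 0+648+14·9·6=1404; k=2: 1512+0+14·12·6=2520 → min 1404 | Q..S: k=2: 0+1224+9·12·17=3060; k=3: 648+0+9·6·17=1566 → min 1566.
Top-level splits: k=1: (P..P)·(Q..S) → 0+1566+14·9·17 = 3708; k=2: (P..Q)·(R..S) → 1512+1224+14·12·17 = 5592; k=3: (P..R)·(S..S) → 1404+0+14·6·17 = 2832.
Best split is after R, i.e. k = 3.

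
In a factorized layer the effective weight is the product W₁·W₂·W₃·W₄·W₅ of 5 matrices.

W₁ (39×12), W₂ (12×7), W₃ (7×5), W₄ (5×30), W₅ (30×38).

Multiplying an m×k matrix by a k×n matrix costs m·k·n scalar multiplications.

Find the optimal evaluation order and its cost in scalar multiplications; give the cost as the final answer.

Adjacent pairs: W₁W₂ = 39·12·7 = 3276; W₂W₃ = 12·7·5 = 420; W₃W₄ = 7·5·30 = 1050; W₄W₅ = 5·30·38 = 5700.
Length 3: W₁..W₃: k=1: 0+420+39·12·5=2760; k=2: 3276+0+39·7·5=4641 → min 2760 | W₂..W₄: k=2: 0+1050+12·7·30=3570; k=3: 420+0+12·5·30=2220 → min 2220 | W₃..W₅: k=3: 0+5700+7·5·38=7030; k=4: 1050+0+7·30·38=9030 → min 7030.
Length 4: W₁..W₄: k=1: 0+2220+39·12·30=16260; k=2: 3276+1050+39·7·30=12516; k=3: 2760+0+39·5·30=8610 → min 8610 | W₂..W₅: k=2: 0+7030+12·7·38=10222; k=3: 420+5700+12·5·38=8400; k=4: 2220+0+12·30·38=15900 → min 8400.
Length 5: W₁..W₅: k=1: 0+8400+39·12·38=26184; k=2: 3276+7030+39·7·38=20680; k=3: 2760+5700+39·5·38=15870; k=4: 8610+0+39·30·38=53070 → min 15870.
Optimal parenthesization: ((W₁·(W₂·W₃))·(W₄·W₅)) with cost 15870.

15870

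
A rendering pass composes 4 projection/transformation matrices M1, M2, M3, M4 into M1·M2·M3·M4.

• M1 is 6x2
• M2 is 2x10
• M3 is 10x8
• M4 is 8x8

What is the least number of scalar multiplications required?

Adjacent pairs: M1M2 = 6·2·10 = 120; M2M3 = 2·10·8 = 160; M3M4 = 10·8·8 = 640.
Length 3: M1..M3: k=1: 0+160+6·2·8=256; k=2: 120+0+6·10·8=600 → min 256 | M2..M4: k=2: 0+640+2·10·8=800; k=3: 160+0+2·8·8=288 → min 288.
Length 4: M1..M4: k=1: 0+288+6·2·8=384; k=2: 120+640+6·10·8=1240; k=3: 256+0+6·8·8=640 → min 384.
Optimal order: (M1·((M2·M3)·M4)) with cost 384.

384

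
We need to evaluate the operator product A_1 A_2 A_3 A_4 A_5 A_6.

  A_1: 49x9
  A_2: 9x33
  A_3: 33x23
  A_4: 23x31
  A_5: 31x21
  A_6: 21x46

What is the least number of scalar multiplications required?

Adjacent pairs: A_1A_2 = 49·9·33 = 14553; A_2A_3 = 9·33·23 = 6831; A_3A_4 = 33·23·31 = 23529; A_4A_5 = 23·31·21 = 14973; A_5A_6 = 31·21·46 = 29946.
Length 3: A_1..A_3: k=1: 0+6831+49·9·23=16974; k=2: 14553+0+49·33·23=51744 → min 16974 | A_2..A_4: k=2: 0+23529+9·33·31=32736; k=3: 6831+0+9·23·31=13248 → min 13248 | A_3..A_5: k=3: 0+14973+33·23·21=30912; k=4: 23529+0+33·31·21=45012 → min 30912 | A_4..A_6: k=4: 0+29946+23·31·46=62744; k=5: 14973+0+23·21·46=37191 → min 37191.
Length 4: A_1..A_4: k=1: 0+13248+49·9·31=26919; k=2: 14553+23529+49·33·31=88209; k=3: 16974+0+49·23·31=51911 → min 26919 | A_2..A_5: k=2: 0+30912+9·33·21=37149; k=3: 6831+14973+9·23·21=26151; k=4: 13248+0+9·31·21=19107 → min 19107 | A_3..A_6: k=3: 0+37191+33·23·46=72105; k=4: 23529+29946+33·31·46=100533; k=5: 30912+0+33·21·46=62790 → min 62790.
Length 5: A_1..A_5: k=1: 0+19107+49·9·21=28368; k=2: 14553+30912+49·33·21=79422; k=3: 16974+14973+49·23·21=55614; k=4: 26919+0+49·31·21=58818 → min 28368 | A_2..A_6: k=2: 0+62790+9·33·46=76452; k=3: 6831+37191+9·23·46=53544; k=4: 13248+29946+9·31·46=56028; k=5: 19107+0+9·21·46=27801 → min 27801.
Length 6: A_1..A_6: k=1: 0+27801+49·9·46=48087; k=2: 14553+62790+49·33·46=151725; k=3: 16974+37191+49·23·46=106007; k=4: 26919+29946+49·31·46=126739; k=5: 28368+0+49·21·46=75702 → min 48087.
Optimal order: (A_1 ((((A_2 A_3) A_4) A_5) A_6)) with cost 48087.

48087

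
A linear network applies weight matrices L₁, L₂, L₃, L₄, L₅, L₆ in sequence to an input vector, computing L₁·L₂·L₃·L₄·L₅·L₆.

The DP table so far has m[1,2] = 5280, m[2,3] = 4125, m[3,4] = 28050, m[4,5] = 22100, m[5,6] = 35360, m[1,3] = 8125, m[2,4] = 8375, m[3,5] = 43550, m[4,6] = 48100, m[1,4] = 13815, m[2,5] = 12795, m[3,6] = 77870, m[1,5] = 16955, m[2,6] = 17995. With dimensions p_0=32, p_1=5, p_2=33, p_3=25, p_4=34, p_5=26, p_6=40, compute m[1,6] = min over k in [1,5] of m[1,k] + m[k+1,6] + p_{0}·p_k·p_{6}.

m[1,6] = min over k∈[1,5] of m[1,k]+m[k+1,6]+p_{0}·p_k·p_{6}.
k=1: 0 + 17995 + 32·5·40 = 24395; k=2: 5280 + 77870 + 32·33·40 = 125390; k=3: 8125 + 48100 + 32·25·40 = 88225; k=4: 13815 + 35360 + 32·34·40 = 92695; k=5: 16955 + 0 + 32·26·40 = 50235.
Minimum: 24395 at k=1.

24395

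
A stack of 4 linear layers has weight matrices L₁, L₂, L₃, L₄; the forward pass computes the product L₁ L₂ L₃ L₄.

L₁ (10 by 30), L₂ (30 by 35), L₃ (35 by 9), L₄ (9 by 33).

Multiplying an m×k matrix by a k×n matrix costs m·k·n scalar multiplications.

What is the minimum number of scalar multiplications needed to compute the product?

Adjacent pairs: L₁L₂ = 10·30·35 = 10500; L₂L₃ = 30·35·9 = 9450; L₃L₄ = 35·9·33 = 10395.
Length 3: L₁..L₃: k=1: 0+9450+10·30·9=12150; k=2: 10500+0+10·35·9=13650 → min 12150 | L₂..L₄: k=2: 0+10395+30·35·33=45045; k=3: 9450+0+30·9·33=18360 → min 18360.
Length 4: L₁..L₄: k=1: 0+18360+10·30·33=28260; k=2: 10500+10395+10·35·33=32445; k=3: 12150+0+10·9·33=15120 → min 15120.
Optimal order: ((L₁ (L₂ L₃)) L₄) with cost 15120.

15120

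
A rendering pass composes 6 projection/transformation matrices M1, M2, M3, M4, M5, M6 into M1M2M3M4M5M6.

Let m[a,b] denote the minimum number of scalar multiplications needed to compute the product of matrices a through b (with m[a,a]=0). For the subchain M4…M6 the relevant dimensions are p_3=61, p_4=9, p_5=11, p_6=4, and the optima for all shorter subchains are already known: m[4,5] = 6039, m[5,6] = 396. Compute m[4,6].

m[4,6] = min over k∈[4,5] of m[4,k]+m[k+1,6]+p_{3}·p_k·p_{6}.
k=4: 0 + 396 + 61·9·4 = 2592; k=5: 6039 + 0 + 61·11·4 = 8723.
Minimum: 2592 at k=4.

2592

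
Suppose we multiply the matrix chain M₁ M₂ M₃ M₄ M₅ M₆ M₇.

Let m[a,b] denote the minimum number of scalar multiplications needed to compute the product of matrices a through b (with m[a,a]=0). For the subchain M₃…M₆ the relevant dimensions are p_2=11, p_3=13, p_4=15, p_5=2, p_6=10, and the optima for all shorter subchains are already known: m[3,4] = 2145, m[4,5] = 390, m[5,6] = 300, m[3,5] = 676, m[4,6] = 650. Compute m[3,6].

896

m[3,6] = min over k∈[3,5] of m[3,k]+m[k+1,6]+p_{2}·p_k·p_{6}.
k=3: 0 + 650 + 11·13·10 = 2080; k=4: 2145 + 300 + 11·15·10 = 4095; k=5: 676 + 0 + 11·2·10 = 896.
Minimum: 896 at k=5.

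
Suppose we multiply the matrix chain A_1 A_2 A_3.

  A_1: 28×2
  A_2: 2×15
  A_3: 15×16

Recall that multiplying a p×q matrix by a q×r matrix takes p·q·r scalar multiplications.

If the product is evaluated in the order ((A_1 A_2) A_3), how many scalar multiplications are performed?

(A_1 A_2): 28×2 by 2×15 → 28×15, cost 28·2·15 = 840
((A_1 A_2) A_3): 28×15 by 15×16 → 28×16, cost 28·15·16 = 6720; cumulative 7560
Total: 7560 scalar multiplications.

7560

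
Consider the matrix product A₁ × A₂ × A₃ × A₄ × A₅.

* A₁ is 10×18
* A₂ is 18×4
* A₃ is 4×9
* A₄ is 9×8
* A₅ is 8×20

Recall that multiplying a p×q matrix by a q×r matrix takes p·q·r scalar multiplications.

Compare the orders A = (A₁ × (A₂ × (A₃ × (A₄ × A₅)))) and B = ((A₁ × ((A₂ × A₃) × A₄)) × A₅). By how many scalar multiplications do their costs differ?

Order A = (A₁ × (A₂ × (A₃ × (A₄ × A₅)))): (A₄ × A₅): 9×8 by 8×20 → 9×20, cost 9·8·20 = 1440; (A₃ × (A₄ × A₅)): 4×9 by 9×20 → 4×20, cost 4·9·20 = 720; cumulative 2160; (A₂ × (A₃ × (A₄ × A₅))): 18×4 by 4×20 → 18×20, cost 18·4·20 = 1440; cumulative 3600; (A₁ × (A₂ × (A₃ × (A₄ × A₅)))): 10×18 by 18×20 → 10×20, cost 10·18·20 = 3600; cumulative 7200. Total 7200.
Order B = ((A₁ × ((A₂ × A₃) × A₄)) × A₅): (A₂ × A₃): 18×4 by 4×9 → 18×9, cost 18·4·9 = 648; ((A₂ × A₃) × A₄): 18×9 by 9×8 → 18×8, cost 18·9·8 = 1296; cumulative 1944; (A₁ × ((A₂ × A₃) × A₄)): 10×18 by 18×8 → 10×8, cost 10·18·8 = 1440; cumulative 3384; ((A₁ × ((A₂ × A₃) × A₄)) × A₅): 10×8 by 8×20 → 10×20, cost 10·8·20 = 1600; cumulative 4984. Total 4984.
Difference: |7200 − 4984| = 2216.

2216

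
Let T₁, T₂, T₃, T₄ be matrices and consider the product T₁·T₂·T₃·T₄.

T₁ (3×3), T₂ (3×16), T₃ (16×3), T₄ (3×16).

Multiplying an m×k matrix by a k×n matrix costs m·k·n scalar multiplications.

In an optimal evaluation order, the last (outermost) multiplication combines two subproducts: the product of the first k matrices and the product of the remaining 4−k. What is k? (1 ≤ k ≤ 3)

Adjacent pairs: T₁T₂ = 3·3·16 = 144; T₂T₃ = 3·16·3 = 144; T₃T₄ = 16·3·16 = 768.
Length 3: T₁..T₃: k=1: 0+144+3·3·3=171; k=2: 144+0+3·16·3=288 → min 171 | T₂..T₄: k=2: 0+768+3·16·16=1536; k=3: 144+0+3·3·16=288 → min 288.
Top-level splits: k=1: (T₁..T₁)·(T₂..T₄) → 0+288+3·3·16 = 432; k=2: (T₁..T₂)·(T₃..T₄) → 144+768+3·16·16 = 1680; k=3: (T₁..T₃)·(T₄..T₄) → 171+0+3·3·16 = 315.
Best split is after T₃, i.e. k = 3.

3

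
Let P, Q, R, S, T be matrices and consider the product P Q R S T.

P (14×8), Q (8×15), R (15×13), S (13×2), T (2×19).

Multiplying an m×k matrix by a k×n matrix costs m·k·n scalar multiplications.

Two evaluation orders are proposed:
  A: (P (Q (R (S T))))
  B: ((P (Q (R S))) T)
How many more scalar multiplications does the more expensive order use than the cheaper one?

7221

Order A = (P (Q (R (S T)))): (S T): 13×2 by 2×19 → 13×19, cost 13·2·19 = 494; (R (S T)): 15×13 by 13×19 → 15×19, cost 15·13·19 = 3705; cumulative 4199; (Q (R (S T))): 8×15 by 15×19 → 8×19, cost 8·15·19 = 2280; cumulative 6479; (P (Q (R (S T)))): 14×8 by 8×19 → 14×19, cost 14·8·19 = 2128; cumulative 8607. Total 8607.
Order B = ((P (Q (R S))) T): (R S): 15×13 by 13×2 → 15×2, cost 15·13·2 = 390; (Q (R S)): 8×15 by 15×2 → 8×2, cost 8·15·2 = 240; cumulative 630; (P (Q (R S))): 14×8 by 8×2 → 14×2, cost 14·8·2 = 224; cumulative 854; ((P (Q (R S))) T): 14×2 by 2×19 → 14×19, cost 14·2·19 = 532; cumulative 1386. Total 1386.
Difference: |8607 − 1386| = 7221.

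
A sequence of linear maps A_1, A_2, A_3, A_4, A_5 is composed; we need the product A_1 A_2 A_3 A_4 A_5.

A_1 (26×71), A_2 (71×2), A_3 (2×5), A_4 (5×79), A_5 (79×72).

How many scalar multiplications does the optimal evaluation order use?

Adjacent pairs: A_1A_2 = 26·71·2 = 3692; A_2A_3 = 71·2·5 = 710; A_3A_4 = 2·5·79 = 790; A_4A_5 = 5·79·72 = 28440.
Length 3: A_1..A_3: k=1: 0+710+26·71·5=9940; k=2: 3692+0+26·2·5=3952 → min 3952 | A_2..A_4: k=2: 0+790+71·2·79=12008; k=3: 710+0+71·5·79=28755 → min 12008 | A_3..A_5: k=3: 0+28440+2·5·72=29160; k=4: 790+0+2·79·72=12166 → min 12166.
Length 4: A_1..A_4: k=1: 0+12008+26·71·79=157842; k=2: 3692+790+26·2·79=8590; k=3: 3952+0+26·5·79=14222 → min 8590 | A_2..A_5: k=2: 0+12166+71·2·72=22390; k=3: 710+28440+71·5·72=54710; k=4: 12008+0+71·79·72=415856 → min 22390.
Length 5: A_1..A_5: k=1: 0+22390+26·71·72=155302; k=2: 3692+12166+26·2·72=19602; k=3: 3952+28440+26·5·72=41752; k=4: 8590+0+26·79·72=156478 → min 19602.
Optimal order: ((A_1 A_2) ((A_3 A_4) A_5)) with cost 19602.

19602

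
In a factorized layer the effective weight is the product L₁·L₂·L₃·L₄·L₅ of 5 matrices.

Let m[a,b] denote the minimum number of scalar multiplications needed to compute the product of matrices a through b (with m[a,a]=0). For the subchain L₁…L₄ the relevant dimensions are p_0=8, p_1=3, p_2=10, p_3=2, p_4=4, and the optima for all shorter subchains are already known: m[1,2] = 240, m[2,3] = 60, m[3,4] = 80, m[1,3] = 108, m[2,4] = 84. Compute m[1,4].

172

m[1,4] = min over k∈[1,3] of m[1,k]+m[k+1,4]+p_{0}·p_k·p_{4}.
k=1: 0 + 84 + 8·3·4 = 180; k=2: 240 + 80 + 8·10·4 = 640; k=3: 108 + 0 + 8·2·4 = 172.
Minimum: 172 at k=3.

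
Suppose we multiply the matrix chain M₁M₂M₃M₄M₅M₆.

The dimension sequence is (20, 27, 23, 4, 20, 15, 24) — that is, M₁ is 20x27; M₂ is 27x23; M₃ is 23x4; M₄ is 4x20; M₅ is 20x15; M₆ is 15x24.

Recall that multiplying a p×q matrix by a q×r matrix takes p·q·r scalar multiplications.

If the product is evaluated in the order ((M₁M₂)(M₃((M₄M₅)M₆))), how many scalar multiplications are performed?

(M₁M₂): 20×27 by 27×23 → 20×23, cost 20·27·23 = 12420
(M₄M₅): 4×20 by 20×15 → 4×15, cost 4·20·15 = 1200
((M₄M₅)M₆): 4×15 by 15×24 → 4×24, cost 4·15·24 = 1440; cumulative 2640
(M₃((M₄M₅)M₆)): 23×4 by 4×24 → 23×24, cost 23·4·24 = 2208; cumulative 4848
((M₁M₂)(M₃((M₄M₅)M₆))): 20×23 by 23×24 → 20×24, cost 20·23·24 = 11040; cumulative 28308
Total: 28308 scalar multiplications.

28308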